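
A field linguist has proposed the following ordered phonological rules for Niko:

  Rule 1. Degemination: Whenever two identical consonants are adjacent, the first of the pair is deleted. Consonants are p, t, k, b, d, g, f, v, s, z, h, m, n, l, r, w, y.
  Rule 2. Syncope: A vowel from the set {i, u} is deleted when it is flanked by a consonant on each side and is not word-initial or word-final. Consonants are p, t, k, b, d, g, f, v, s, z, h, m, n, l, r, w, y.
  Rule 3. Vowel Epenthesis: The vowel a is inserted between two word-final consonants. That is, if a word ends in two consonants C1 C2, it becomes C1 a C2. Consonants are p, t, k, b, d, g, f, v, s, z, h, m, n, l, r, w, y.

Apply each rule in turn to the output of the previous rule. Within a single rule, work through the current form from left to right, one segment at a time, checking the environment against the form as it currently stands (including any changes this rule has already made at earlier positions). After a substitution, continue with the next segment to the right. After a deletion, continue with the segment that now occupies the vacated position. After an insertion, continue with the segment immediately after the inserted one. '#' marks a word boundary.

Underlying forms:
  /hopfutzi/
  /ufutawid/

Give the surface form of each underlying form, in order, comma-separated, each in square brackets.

/hopfutzi/:
  Rule 1 Degemination: no change — [hopfutzi]
  Rule 2 Syncope: [hopfutzi] → [hopftzi]
  Rule 3 Vowel Epenthesis: no change — [hopftzi]
/ufutawid/:
  Rule 1 Degemination: no change — [ufutawid]
  Rule 2 Syncope: [ufutawid] → [uftawd]
  Rule 3 Vowel Epenthesis: [uftawd] → [uftawad]

[hopftzi], [uftawad]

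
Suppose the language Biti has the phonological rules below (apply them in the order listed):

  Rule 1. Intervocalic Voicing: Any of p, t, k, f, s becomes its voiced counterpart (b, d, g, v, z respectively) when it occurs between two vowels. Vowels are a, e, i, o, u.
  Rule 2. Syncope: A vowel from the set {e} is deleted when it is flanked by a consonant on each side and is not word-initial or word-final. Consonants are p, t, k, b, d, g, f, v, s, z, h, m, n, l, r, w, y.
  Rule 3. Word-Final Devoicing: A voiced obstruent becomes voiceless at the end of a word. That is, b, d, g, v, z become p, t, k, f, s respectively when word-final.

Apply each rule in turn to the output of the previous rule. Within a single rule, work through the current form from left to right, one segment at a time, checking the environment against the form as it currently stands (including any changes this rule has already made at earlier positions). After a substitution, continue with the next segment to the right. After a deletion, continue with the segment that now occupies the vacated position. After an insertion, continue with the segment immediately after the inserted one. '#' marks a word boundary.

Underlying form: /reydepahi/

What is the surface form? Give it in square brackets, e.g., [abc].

Rule 1 Intervocalic Voicing: [reydepahi] → [reydebahi]
Rule 2 Syncope: [reydebahi] → [rydbahi]
Rule 3 Word-Final Devoicing: no change — [rydbahi]

[rydbahi]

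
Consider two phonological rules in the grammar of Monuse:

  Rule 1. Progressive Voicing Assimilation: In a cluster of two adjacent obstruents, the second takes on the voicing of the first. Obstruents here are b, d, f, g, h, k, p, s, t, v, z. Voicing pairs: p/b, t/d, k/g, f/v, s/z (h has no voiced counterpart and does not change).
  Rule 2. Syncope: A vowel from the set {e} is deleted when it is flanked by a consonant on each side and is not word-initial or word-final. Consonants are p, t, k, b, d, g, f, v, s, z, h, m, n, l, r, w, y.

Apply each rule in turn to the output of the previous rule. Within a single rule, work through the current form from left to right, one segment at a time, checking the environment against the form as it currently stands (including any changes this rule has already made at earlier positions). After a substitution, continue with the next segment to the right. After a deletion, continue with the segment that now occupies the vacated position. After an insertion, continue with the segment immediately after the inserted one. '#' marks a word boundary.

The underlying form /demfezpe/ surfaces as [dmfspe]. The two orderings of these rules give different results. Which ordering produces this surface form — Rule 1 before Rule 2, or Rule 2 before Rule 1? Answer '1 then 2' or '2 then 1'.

2 then 1

Order 1 then 2:
  1 Progressive Voicing Assimilation: [demfezpe] → [demfezbe]
  2 Syncope: [demfezbe] → [dmfzbe]
  result: [dmfzbe]
Order 2 then 1:
  2 Syncope: [demfezpe] → [dmfzpe]
  1 Progressive Voicing Assimilation: [dmfzpe] → [dmfspe]
  result: [dmfspe]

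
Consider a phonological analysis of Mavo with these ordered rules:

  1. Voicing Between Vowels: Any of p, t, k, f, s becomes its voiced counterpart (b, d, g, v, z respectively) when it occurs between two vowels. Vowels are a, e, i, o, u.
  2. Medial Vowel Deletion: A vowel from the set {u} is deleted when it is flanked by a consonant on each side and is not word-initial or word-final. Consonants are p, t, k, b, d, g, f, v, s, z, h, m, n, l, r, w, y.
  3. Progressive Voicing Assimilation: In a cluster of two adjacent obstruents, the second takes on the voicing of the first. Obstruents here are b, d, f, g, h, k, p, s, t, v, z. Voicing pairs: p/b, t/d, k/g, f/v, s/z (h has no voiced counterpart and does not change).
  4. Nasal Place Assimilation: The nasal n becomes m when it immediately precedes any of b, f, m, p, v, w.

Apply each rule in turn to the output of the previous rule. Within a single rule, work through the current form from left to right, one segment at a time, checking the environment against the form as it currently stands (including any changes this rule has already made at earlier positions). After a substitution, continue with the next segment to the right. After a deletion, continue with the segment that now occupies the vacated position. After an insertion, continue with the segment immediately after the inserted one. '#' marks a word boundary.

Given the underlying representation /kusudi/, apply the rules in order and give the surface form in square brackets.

1 Voicing Between Vowels: [kusudi] → [kuzudi]
2 Medial Vowel Deletion: [kuzudi] → [kzdi]
3 Progressive Voicing Assimilation: [kzdi] → [ksti]
4 Nasal Place Assimilation: no change — [ksti]

[ksti]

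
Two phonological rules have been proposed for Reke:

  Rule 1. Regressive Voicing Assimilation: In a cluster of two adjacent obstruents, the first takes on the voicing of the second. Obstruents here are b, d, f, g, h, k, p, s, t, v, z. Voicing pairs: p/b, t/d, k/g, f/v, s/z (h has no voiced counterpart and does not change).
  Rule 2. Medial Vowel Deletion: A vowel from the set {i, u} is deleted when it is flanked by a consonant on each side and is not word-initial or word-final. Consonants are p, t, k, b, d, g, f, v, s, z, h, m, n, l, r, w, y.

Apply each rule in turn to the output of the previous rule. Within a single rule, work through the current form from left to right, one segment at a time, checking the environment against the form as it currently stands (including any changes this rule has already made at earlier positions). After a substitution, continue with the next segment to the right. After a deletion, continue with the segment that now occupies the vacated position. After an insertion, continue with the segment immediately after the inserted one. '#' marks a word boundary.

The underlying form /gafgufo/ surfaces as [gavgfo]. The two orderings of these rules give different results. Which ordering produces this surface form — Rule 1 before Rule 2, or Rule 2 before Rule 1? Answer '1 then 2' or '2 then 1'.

1 then 2

Order 1 then 2:
  1 Regressive Voicing Assimilation: [gafgufo] → [gavgufo]
  2 Medial Vowel Deletion: [gavgufo] → [gavgfo]
  result: [gavgfo]
Order 2 then 1:
  2 Medial Vowel Deletion: [gafgufo] → [gafgfo]
  1 Regressive Voicing Assimilation: [gafgfo] → [gavkfo]
  result: [gavkfo]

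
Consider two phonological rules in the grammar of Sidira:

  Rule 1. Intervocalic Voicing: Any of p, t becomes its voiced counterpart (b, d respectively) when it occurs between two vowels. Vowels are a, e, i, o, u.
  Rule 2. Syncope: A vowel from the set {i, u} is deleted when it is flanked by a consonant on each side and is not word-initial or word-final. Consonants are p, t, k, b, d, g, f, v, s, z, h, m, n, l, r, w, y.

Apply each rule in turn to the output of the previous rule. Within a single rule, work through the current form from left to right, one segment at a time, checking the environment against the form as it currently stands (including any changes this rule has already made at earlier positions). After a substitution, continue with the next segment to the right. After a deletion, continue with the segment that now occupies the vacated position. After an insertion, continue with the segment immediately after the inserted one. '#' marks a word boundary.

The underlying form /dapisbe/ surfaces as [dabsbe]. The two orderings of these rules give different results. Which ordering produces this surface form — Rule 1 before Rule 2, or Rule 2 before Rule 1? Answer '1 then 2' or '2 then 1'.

Order 1 then 2:
  1 Intervocalic Voicing: [dapisbe] → [dabisbe]
  2 Syncope: [dabisbe] → [dabsbe]
  result: [dabsbe]
Order 2 then 1:
  2 Syncope: [dapisbe] → [dapsbe]
  1 Intervocalic Voicing: no change — [dapsbe]
  result: [dapsbe]

1 then 2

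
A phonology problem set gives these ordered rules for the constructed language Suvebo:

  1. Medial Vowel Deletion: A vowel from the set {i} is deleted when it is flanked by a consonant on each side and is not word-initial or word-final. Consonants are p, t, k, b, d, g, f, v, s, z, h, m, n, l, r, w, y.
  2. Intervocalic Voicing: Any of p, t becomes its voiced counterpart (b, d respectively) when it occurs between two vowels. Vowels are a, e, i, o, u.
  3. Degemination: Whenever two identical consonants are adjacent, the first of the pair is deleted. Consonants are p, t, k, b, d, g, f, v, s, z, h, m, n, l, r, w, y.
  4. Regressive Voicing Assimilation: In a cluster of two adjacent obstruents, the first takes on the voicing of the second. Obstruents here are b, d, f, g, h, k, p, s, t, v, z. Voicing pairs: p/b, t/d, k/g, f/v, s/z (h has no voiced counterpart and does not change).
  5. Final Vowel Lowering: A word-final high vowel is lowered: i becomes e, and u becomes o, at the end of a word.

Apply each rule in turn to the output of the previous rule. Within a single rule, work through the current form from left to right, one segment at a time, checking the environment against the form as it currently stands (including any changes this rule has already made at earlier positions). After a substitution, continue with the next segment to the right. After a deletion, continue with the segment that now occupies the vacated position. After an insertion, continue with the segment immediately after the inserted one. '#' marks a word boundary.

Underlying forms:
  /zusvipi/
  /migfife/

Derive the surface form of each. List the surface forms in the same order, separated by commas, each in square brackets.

/zusvipi/:
  1 Medial Vowel Deletion: [zusvipi] → [zusvpi]
  2 Intervocalic Voicing: no change — [zusvpi]
  3 Degemination: no change — [zusvpi]
  4 Regressive Voicing Assimilation: [zusvpi] → [zuzfpi]
  5 Final Vowel Lowering: [zuzfpi] → [zuzfpe]
/migfife/:
  1 Medial Vowel Deletion: [migfife] → [mgffe]
  2 Intervocalic Voicing: no change — [mgffe]
  3 Degemination: [mgffe] → [mgfe]
  4 Regressive Voicing Assimilation: [mgfe] → [mkfe]
  5 Final Vowel Lowering: no change — [mkfe]

[zuzfpe], [mkfe]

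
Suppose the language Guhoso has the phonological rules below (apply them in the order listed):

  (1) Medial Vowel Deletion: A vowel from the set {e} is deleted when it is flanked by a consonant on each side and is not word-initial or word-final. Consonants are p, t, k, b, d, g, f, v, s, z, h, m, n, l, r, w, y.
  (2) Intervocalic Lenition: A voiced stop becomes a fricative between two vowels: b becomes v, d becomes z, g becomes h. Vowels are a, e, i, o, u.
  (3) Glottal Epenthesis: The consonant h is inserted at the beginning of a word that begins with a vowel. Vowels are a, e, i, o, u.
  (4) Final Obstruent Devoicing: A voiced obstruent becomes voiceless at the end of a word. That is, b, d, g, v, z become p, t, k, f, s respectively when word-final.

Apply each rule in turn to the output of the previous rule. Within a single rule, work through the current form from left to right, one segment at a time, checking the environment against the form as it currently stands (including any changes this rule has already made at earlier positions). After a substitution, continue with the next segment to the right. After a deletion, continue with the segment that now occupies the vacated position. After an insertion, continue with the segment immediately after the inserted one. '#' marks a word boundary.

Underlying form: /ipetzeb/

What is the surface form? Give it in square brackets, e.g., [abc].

[hiptzp]

(1) Medial Vowel Deletion: [ipetzeb] → [iptzb]
(2) Intervocalic Lenition: no change — [iptzb]
(3) Glottal Epenthesis: [iptzb] → [hiptzb]
(4) Final Obstruent Devoicing: [hiptzb] → [hiptzp]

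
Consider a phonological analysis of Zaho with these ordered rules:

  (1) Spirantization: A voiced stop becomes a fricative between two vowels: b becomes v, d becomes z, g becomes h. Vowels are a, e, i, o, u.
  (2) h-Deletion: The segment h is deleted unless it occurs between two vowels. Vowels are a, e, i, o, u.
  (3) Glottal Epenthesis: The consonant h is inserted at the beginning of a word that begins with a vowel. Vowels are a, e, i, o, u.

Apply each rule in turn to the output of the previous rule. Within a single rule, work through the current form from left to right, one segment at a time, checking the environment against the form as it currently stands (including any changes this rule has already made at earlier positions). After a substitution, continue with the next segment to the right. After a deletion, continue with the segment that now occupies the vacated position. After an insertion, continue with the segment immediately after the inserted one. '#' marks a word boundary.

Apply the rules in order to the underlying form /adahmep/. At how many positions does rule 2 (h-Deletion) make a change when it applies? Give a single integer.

(1) Spirantization: [adahmep] → [azahmep]
(2) h-Deletion: [azahmep] → [azamep]
(3) Glottal Epenthesis: [azamep] → [hazamep]
Rule 2 changed 1 position(s).

1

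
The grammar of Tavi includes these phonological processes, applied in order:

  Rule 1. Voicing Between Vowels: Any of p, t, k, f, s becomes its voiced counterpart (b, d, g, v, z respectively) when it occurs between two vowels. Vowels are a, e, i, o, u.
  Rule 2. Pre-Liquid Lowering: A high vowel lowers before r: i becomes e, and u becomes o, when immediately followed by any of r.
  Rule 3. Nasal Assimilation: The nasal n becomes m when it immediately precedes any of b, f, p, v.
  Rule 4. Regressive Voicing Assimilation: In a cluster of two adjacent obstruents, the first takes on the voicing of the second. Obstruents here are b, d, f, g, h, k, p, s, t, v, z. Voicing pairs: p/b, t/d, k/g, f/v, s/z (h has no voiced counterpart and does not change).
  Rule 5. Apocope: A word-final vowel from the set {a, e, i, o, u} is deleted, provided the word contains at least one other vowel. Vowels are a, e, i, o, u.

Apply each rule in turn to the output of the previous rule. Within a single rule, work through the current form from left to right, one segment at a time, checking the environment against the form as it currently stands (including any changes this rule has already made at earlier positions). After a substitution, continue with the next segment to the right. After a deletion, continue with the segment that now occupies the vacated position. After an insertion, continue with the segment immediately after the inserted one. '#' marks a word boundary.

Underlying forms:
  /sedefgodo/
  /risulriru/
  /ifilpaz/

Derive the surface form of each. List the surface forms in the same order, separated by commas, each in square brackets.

[sedevgod], [rizulrer], [ivilpaz]

/sedefgodo/:
  Rule 1 Voicing Between Vowels: no change — [sedefgodo]
  Rule 2 Pre-Liquid Lowering: no change — [sedefgodo]
  Rule 3 Nasal Assimilation: no change — [sedefgodo]
  Rule 4 Regressive Voicing Assimilation: [sedefgodo] → [sedevgodo]
  Rule 5 Apocope: [sedevgodo] → [sedevgod]
/risulriru/:
  Rule 1 Voicing Between Vowels: [risulriru] → [rizulriru]
  Rule 2 Pre-Liquid Lowering: [rizulriru] → [rizulreru]
  Rule 3 Nasal Assimilation: no change — [rizulreru]
  Rule 4 Regressive Voicing Assimilation: no change — [rizulreru]
  Rule 5 Apocope: [rizulreru] → [rizulrer]
/ifilpaz/:
  Rule 1 Voicing Between Vowels: [ifilpaz] → [ivilpaz]
  Rule 2 Pre-Liquid Lowering: no change — [ivilpaz]
  Rule 3 Nasal Assimilation: no change — [ivilpaz]
  Rule 4 Regressive Voicing Assimilation: no change — [ivilpaz]
  Rule 5 Apocope: no change — [ivilpaz]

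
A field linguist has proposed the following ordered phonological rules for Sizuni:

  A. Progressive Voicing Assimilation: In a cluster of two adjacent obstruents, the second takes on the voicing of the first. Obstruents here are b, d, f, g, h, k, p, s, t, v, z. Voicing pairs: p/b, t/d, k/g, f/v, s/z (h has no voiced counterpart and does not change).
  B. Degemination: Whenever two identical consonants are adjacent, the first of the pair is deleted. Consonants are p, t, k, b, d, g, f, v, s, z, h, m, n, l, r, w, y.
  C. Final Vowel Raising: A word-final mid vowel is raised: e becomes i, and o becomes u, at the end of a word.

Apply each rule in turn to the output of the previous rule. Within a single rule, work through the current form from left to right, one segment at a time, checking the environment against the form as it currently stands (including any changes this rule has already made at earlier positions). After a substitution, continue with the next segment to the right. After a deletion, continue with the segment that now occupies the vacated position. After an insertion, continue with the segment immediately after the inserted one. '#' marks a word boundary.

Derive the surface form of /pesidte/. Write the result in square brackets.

[pesidi]

A Progressive Voicing Assimilation: [pesidte] → [pesidde]
B Degemination: [pesidde] → [peside]
C Final Vowel Raising: [peside] → [pesidi]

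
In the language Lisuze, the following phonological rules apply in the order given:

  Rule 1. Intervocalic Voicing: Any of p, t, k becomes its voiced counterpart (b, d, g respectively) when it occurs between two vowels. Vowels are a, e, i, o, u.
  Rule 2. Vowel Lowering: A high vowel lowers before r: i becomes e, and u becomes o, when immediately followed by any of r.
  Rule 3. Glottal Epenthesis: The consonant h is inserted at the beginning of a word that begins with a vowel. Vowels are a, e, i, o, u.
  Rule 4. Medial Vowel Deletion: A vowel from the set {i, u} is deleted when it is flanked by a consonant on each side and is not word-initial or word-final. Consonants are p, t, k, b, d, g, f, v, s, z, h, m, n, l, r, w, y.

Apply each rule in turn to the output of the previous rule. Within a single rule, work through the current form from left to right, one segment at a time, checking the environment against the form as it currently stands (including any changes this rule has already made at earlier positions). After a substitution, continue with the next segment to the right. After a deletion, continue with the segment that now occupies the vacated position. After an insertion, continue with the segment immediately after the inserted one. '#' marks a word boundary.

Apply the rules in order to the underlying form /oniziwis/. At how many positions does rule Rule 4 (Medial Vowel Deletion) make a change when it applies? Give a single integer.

3

Rule 1 Intervocalic Voicing: no change — [oniziwis]
Rule 2 Vowel Lowering: no change — [oniziwis]
Rule 3 Glottal Epenthesis: [oniziwis] → [honiziwis]
Rule 4 Medial Vowel Deletion: [honiziwis] → [honzws]
Rule Rule 4 changed 3 position(s).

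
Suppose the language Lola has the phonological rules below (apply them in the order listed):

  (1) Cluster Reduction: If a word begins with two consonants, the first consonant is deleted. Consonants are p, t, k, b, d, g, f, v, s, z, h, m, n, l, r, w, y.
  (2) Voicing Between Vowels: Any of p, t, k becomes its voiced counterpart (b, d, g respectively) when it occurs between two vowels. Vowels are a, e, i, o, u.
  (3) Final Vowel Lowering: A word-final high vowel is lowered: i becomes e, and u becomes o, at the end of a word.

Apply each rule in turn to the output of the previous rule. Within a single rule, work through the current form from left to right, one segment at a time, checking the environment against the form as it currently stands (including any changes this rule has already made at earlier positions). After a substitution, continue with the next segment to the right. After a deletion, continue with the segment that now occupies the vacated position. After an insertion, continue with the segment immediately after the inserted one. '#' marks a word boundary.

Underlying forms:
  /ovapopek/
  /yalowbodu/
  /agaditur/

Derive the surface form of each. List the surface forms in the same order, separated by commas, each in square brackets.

[ovabobek], [yalowbodo], [agadidur]

/ovapopek/:
  (1) Cluster Reduction: no change — [ovapopek]
  (2) Voicing Between Vowels: [ovapopek] → [ovabobek]
  (3) Final Vowel Lowering: no change — [ovabobek]
/yalowbodu/:
  (1) Cluster Reduction: no change — [yalowbodu]
  (2) Voicing Between Vowels: no change — [yalowbodu]
  (3) Final Vowel Lowering: [yalowbodu] → [yalowbodo]
/agaditur/:
  (1) Cluster Reduction: no change — [agaditur]
  (2) Voicing Between Vowels: [agaditur] → [agadidur]
  (3) Final Vowel Lowering: no change — [agadidur]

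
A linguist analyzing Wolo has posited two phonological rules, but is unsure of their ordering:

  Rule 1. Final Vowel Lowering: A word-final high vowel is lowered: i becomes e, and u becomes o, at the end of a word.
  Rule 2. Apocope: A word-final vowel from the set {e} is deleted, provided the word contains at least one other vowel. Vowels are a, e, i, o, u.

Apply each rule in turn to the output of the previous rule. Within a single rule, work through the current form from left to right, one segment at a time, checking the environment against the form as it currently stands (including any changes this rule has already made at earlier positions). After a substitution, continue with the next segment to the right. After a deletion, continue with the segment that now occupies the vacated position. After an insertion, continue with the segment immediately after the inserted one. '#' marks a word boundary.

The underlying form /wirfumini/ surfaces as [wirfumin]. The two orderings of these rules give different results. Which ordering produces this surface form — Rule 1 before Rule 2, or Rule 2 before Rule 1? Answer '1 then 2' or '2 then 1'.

Order 1 then 2:
  1 Final Vowel Lowering: [wirfumini] → [wirfumine]
  2 Apocope: [wirfumine] → [wirfumin]
  result: [wirfumin]
Order 2 then 1:
  2 Apocope: no change — [wirfumini]
  1 Final Vowel Lowering: [wirfumini] → [wirfumine]
  result: [wirfumine]

1 then 2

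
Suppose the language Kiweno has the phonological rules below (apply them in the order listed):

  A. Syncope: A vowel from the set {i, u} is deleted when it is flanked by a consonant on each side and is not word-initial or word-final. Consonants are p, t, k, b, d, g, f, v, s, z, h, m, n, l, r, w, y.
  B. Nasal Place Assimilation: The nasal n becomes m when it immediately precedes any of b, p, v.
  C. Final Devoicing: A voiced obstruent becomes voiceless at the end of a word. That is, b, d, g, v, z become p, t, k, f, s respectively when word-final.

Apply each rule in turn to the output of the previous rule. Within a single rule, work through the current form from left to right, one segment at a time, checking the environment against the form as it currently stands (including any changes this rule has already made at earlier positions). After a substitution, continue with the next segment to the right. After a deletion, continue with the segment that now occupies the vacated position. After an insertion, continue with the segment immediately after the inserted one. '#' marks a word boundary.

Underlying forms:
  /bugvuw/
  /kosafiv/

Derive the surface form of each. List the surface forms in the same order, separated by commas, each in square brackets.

[bgvw], [kosaff]

/bugvuw/:
  A Syncope: [bugvuw] → [bgvw]
  B Nasal Place Assimilation: no change — [bgvw]
  C Final Devoicing: no change — [bgvw]
/kosafiv/:
  A Syncope: [kosafiv] → [kosafv]
  B Nasal Place Assimilation: no change — [kosafv]
  C Final Devoicing: [kosafv] → [kosaff]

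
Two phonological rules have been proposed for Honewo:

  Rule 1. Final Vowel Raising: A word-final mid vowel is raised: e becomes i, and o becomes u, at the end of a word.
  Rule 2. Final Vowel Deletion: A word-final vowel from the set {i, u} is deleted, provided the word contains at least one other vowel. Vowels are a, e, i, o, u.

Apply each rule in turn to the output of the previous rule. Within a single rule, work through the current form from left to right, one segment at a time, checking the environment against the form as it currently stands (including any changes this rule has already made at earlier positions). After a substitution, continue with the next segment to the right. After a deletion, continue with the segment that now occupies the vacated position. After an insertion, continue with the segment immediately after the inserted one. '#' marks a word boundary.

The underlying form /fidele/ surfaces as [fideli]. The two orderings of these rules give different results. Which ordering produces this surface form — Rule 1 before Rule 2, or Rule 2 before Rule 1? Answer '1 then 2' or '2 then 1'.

Order 1 then 2:
  1 Final Vowel Raising: [fidele] → [fideli]
  2 Final Vowel Deletion: [fideli] → [fidel]
  result: [fidel]
Order 2 then 1:
  2 Final Vowel Deletion: no change — [fidele]
  1 Final Vowel Raising: [fidele] → [fideli]
  result: [fideli]

2 then 1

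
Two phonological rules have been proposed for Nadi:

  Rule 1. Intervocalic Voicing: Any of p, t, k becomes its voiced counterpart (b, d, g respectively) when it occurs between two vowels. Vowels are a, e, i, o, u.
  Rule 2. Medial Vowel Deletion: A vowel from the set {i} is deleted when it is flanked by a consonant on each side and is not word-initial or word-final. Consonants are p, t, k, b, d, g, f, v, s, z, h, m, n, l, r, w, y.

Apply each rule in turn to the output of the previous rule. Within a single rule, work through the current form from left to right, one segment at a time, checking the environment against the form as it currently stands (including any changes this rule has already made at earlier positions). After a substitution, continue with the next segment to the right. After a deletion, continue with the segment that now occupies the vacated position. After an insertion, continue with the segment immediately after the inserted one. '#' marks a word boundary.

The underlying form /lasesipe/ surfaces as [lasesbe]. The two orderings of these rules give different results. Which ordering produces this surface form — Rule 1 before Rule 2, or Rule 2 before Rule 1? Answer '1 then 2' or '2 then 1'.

1 then 2

Order 1 then 2:
  1 Intervocalic Voicing: [lasesipe] → [lasesibe]
  2 Medial Vowel Deletion: [lasesibe] → [lasesbe]
  result: [lasesbe]
Order 2 then 1:
  2 Medial Vowel Deletion: [lasesipe] → [lasespe]
  1 Intervocalic Voicing: no change — [lasespe]
  result: [lasespe]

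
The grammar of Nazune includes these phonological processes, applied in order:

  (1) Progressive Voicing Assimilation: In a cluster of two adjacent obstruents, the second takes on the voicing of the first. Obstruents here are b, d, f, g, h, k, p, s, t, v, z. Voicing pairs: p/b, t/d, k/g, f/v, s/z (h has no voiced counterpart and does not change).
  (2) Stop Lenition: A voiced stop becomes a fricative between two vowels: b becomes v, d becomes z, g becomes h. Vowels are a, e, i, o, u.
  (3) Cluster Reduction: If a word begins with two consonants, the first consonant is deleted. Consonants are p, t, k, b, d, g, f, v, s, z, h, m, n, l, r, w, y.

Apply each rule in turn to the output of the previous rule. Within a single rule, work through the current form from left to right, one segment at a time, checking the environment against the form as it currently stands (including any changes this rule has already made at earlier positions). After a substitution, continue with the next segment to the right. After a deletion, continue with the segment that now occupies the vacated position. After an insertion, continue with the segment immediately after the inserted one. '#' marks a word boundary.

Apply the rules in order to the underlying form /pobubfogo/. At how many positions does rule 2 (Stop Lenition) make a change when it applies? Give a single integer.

(1) Progressive Voicing Assimilation: [pobubfogo] → [pobubvogo]
(2) Stop Lenition: [pobubvogo] → [povubvoho]
(3) Cluster Reduction: no change — [povubvoho]
Rule 2 changed 2 position(s).

2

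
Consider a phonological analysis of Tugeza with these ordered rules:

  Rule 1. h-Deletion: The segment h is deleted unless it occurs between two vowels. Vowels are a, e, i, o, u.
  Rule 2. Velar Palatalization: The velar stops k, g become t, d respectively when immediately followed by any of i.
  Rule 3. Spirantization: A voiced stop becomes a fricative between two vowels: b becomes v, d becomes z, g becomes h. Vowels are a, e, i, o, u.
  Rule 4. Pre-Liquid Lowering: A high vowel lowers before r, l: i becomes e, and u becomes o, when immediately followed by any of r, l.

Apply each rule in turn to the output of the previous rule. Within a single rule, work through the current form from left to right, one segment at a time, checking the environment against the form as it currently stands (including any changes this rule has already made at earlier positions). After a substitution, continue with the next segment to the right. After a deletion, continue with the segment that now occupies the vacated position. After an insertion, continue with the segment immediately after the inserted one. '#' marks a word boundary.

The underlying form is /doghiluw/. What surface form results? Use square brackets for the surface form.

[dozeluw]

Rule 1 h-Deletion: [doghiluw] → [dogiluw]
Rule 2 Velar Palatalization: [dogiluw] → [dodiluw]
Rule 3 Spirantization: [dodiluw] → [doziluw]
Rule 4 Pre-Liquid Lowering: [doziluw] → [dozeluw]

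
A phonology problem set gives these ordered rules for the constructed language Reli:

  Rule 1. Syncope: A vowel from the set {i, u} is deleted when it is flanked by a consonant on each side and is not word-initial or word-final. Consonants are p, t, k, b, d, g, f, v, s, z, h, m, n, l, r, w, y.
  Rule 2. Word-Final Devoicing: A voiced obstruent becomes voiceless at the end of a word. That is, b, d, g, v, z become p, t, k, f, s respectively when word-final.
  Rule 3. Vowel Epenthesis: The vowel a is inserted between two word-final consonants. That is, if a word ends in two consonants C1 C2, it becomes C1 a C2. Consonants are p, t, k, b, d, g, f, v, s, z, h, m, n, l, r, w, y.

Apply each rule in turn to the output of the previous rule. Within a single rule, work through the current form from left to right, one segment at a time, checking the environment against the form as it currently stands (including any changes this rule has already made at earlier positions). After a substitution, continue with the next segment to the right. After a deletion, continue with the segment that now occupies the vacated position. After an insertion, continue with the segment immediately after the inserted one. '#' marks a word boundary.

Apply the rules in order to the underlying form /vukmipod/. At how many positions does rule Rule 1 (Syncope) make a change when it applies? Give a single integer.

Rule 1 Syncope: [vukmipod] → [vkmpod]
Rule 2 Word-Final Devoicing: [vkmpod] → [vkmpot]
Rule 3 Vowel Epenthesis: no change — [vkmpot]
Rule Rule 1 changed 2 position(s).

2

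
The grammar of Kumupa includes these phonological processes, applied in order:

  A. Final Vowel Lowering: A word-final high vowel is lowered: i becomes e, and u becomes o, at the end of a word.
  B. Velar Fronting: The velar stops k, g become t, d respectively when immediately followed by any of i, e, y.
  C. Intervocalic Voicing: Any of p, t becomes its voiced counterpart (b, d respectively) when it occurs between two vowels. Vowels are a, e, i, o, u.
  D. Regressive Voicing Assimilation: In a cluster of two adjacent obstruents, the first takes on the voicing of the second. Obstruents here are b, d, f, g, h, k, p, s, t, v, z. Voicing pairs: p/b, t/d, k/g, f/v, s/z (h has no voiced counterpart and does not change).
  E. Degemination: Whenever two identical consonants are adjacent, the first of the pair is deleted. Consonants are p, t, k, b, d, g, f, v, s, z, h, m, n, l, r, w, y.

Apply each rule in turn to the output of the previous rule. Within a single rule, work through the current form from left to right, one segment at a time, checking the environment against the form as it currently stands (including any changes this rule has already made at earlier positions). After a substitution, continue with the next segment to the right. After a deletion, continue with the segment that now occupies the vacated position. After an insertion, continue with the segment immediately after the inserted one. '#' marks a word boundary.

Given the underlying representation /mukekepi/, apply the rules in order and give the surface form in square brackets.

A Final Vowel Lowering: [mukekepi] → [mukekepe]
B Velar Fronting: [mukekepe] → [mutetepe]
C Intervocalic Voicing: [mutetepe] → [mudedebe]
D Regressive Voicing Assimilation: no change — [mudedebe]
E Degemination: no change — [mudedebe]

[mudedebe]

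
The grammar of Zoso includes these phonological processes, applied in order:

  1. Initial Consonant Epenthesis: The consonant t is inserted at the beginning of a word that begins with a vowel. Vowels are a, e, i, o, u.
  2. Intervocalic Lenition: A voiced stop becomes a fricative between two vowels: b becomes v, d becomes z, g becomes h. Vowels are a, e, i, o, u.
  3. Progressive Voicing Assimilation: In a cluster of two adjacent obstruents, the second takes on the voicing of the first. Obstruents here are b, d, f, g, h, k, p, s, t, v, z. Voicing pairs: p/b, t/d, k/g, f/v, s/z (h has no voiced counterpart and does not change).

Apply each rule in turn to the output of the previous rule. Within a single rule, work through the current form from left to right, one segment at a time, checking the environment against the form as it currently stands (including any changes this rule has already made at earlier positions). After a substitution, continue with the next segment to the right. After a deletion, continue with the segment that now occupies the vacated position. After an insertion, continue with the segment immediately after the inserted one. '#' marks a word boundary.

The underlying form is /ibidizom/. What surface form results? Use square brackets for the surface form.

1 Initial Consonant Epenthesis: [ibidizom] → [tibidizom]
2 Intervocalic Lenition: [tibidizom] → [tivizizom]
3 Progressive Voicing Assimilation: no change — [tivizizom]

[tivizizom]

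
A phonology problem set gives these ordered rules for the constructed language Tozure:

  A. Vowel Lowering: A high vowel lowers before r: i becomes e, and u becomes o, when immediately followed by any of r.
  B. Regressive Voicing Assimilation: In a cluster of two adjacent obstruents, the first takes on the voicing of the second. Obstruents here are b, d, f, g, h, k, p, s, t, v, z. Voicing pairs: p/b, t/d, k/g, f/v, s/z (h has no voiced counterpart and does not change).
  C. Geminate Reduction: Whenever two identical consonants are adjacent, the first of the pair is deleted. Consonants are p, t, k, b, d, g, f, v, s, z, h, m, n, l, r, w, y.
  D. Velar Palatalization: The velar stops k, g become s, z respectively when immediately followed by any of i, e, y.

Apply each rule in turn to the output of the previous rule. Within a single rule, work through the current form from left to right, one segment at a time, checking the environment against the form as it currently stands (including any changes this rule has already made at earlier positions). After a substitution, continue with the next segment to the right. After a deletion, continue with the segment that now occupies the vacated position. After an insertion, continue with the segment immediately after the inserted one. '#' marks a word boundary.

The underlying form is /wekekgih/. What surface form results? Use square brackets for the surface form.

[wesezih]

A Vowel Lowering: no change — [wekekgih]
B Regressive Voicing Assimilation: [wekekgih] → [wekeggih]
C Geminate Reduction: [wekeggih] → [wekegih]
D Velar Palatalization: [wekegih] → [wesezih]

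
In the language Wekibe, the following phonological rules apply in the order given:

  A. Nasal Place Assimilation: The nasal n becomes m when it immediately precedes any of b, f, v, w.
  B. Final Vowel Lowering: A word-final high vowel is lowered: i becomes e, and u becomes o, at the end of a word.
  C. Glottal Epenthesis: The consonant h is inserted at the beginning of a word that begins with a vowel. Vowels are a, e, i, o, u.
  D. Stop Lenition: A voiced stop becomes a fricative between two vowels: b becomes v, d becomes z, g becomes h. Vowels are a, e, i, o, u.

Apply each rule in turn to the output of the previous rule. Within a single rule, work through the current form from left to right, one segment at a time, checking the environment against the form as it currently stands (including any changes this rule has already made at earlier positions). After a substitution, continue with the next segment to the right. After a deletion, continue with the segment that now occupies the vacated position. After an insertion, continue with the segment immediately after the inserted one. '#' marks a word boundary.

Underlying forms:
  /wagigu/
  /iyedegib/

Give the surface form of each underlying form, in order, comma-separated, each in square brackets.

[wahiho], [hiyezehib]

/wagigu/:
  A Nasal Place Assimilation: no change — [wagigu]
  B Final Vowel Lowering: [wagigu] → [wagigo]
  C Glottal Epenthesis: no change — [wagigo]
  D Stop Lenition: [wagigo] → [wahiho]
/iyedegib/:
  A Nasal Place Assimilation: no change — [iyedegib]
  B Final Vowel Lowering: no change — [iyedegib]
  C Glottal Epenthesis: [iyedegib] → [hiyedegib]
  D Stop Lenition: [hiyedegib] → [hiyezehib]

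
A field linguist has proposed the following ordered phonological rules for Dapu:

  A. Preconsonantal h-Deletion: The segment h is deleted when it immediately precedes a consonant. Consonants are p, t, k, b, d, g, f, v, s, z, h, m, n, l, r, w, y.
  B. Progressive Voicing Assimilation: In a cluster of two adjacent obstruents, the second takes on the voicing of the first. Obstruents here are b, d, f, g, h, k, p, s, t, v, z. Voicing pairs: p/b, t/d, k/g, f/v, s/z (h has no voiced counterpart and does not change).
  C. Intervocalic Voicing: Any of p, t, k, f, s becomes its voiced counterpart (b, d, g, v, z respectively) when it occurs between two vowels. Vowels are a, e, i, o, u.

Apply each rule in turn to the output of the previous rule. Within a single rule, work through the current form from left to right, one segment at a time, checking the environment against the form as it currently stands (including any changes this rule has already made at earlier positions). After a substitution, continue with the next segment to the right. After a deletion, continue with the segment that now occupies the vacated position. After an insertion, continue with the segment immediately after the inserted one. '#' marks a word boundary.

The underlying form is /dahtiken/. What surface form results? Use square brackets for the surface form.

A Preconsonantal h-Deletion: [dahtiken] → [datiken]
B Progressive Voicing Assimilation: no change — [datiken]
C Intervocalic Voicing: [datiken] → [dadigen]

[dadigen]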